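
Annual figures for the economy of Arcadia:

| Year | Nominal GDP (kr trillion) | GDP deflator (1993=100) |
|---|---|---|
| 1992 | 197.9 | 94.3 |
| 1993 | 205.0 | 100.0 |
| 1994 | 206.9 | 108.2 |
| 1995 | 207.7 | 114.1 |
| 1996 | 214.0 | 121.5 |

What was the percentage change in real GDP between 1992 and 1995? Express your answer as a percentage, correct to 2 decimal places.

Real GDP 1992 = 197.9/0.943 = 209.86.
Real GDP 1995 = 207.7/1.141 = 182.03.
Change = 182.03/209.86 − 1 = -0.1326.

-13.26%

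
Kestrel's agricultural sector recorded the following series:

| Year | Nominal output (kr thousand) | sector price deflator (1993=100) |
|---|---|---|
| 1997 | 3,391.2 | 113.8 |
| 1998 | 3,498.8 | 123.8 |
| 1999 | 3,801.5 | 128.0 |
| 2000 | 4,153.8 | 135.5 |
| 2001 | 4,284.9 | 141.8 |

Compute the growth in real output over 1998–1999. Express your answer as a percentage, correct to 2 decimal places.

Real output 1998 = 3498.8/1.238 = 2826.17.
Real output 1999 = 3801.5/1.280 = 2969.92.
Change = 2969.92/2826.17 − 1 = 0.0509.

5.09%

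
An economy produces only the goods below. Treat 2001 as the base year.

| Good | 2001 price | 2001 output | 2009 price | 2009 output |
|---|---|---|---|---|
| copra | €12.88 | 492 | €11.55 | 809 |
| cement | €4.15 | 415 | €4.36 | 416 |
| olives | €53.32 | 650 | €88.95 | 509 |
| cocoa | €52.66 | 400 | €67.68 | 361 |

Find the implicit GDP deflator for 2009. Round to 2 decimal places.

Nominal GDP 2009 = 11.55·809 + 4.36·416 + 88.95·509 + 67.68·361 = 80865.74.
Real GDP 2009 (at 2001 prices) = 12.88·809 + 4.15·416 + 53.32·509 + 52.66·361 = 58296.46.
Deflator = Nominal/Real × 100 = 80865.74/58296.46 × 100 = 138.715.

138.71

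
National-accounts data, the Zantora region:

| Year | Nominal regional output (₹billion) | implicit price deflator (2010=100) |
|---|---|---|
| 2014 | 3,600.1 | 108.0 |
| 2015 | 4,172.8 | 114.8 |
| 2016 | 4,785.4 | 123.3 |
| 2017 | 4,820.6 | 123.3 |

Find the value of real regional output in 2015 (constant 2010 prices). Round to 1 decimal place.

₹3,634.8 billion

Real regional output 2015 = 4172.8 / 1.148 = 3634.84.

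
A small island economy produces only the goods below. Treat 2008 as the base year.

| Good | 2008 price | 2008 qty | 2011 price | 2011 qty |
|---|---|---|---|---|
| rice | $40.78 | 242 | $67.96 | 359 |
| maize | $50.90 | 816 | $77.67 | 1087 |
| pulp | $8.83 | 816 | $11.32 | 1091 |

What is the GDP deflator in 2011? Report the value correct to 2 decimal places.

Nominal GDP 2011 = 67.96·359 + 77.67·1087 + 11.32·1091 = 121175.05.
Real GDP 2011 (at 2008 prices) = 40.78·359 + 50.90·1087 + 8.83·1091 = 79601.85.
Deflator = Nominal/Real × 100 = 121175.05/79601.85 × 100 = 152.226.

152.23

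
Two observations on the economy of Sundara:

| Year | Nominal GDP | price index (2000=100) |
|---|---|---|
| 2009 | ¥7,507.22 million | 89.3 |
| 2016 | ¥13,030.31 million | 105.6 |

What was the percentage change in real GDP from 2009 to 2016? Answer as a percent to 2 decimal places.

46.78%

Real GDP 2009 = 7507.22 / 0.893 = 8406.74.
Real GDP 2016 = 13030.31 / 1.056 = 12339.31.
Real growth = 12339.31 / 8406.74 − 1 = 0.4678.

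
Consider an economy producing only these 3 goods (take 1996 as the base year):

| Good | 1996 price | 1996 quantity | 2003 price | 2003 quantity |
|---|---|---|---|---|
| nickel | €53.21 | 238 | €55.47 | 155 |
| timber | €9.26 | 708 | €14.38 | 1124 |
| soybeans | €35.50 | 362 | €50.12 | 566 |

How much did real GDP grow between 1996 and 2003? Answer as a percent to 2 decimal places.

20.82%

Real GDP 1996 = Nominal GDP 1996 = 53.21·238 + 9.26·708 + 35.50·362 = 32071.06.
Real GDP 2003 (at 1996 prices) = 53.21·155 + 9.26·1124 + 35.50·566 = 38748.79.
Real growth = 38748.79/32071.06 − 1 = 0.2082.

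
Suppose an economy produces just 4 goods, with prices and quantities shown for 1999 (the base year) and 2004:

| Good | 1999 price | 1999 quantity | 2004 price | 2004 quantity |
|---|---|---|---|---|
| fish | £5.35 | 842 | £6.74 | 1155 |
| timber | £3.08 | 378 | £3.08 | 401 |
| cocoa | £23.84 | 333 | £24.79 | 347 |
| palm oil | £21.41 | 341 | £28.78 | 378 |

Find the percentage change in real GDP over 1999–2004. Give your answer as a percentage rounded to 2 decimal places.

13.73%

Real GDP 1999 = Nominal GDP 1999 = 5.35·842 + 3.08·378 + 23.84·333 + 21.41·341 = 20908.47.
Real GDP 2004 (at 1999 prices) = 5.35·1155 + 3.08·401 + 23.84·347 + 21.41·378 = 23779.79.
Real growth = 23779.79/20908.47 − 1 = 0.1373.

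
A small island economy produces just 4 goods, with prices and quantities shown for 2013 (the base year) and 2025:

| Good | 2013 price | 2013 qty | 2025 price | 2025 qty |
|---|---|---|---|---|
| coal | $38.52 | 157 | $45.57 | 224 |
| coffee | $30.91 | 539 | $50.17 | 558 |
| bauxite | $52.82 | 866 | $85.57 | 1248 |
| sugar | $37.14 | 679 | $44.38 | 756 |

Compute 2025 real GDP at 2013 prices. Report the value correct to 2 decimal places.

$119873.46

Real GDP 2025 = Σ (p_2013 × q_2025) = 38.52·224 + 30.91·558 + 52.82·1248 + 37.14·756 = 119873.46.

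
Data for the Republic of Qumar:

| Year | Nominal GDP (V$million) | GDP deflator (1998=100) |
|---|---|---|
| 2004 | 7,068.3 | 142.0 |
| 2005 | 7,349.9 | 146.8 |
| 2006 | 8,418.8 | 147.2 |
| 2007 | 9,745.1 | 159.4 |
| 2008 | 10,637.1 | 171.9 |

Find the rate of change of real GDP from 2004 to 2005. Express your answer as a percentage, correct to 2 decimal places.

Real GDP 2004 = 7068.3/1.420 = 4977.68.
Real GDP 2005 = 7349.9/1.468 = 5006.74.
Change = 5006.74/4977.68 − 1 = 0.0058.

0.58%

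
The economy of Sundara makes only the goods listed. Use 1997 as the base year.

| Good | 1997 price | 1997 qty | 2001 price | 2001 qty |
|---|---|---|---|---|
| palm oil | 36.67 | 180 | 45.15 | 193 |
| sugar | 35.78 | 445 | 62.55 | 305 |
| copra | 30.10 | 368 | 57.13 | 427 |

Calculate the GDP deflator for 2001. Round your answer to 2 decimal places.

169.20

Nominal GDP 2001 = 45.15·193 + 62.55·305 + 57.13·427 = 52186.21.
Real GDP 2001 (at 1997 prices) = 36.67·193 + 35.78·305 + 30.10·427 = 30842.91.
Deflator = Nominal/Real × 100 = 52186.21/30842.91 × 100 = 169.200.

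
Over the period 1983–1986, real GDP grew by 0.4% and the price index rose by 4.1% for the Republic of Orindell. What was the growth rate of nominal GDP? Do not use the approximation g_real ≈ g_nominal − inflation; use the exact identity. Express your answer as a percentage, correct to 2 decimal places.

4.52%

(1 + g_nom) = (1 + g_real)(1 + π) = 1.0040 × 1.0410 = 1.04516.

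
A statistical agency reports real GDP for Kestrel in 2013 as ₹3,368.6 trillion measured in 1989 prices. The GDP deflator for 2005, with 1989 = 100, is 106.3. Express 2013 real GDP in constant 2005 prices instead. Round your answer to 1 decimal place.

₹3,580.8 trillion

Real GDP in 2005 prices = Real GDP in 1989 prices × (P_2005/P_1989) = 3368.6 × 1.063 = 3580.82.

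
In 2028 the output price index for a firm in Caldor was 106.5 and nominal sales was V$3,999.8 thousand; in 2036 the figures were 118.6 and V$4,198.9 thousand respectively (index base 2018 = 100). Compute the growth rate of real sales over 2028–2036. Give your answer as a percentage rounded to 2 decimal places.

-5.73%

Real sales 2028 = 3999.8 / 1.065 = 3755.68.
Real sales 2036 = 4198.9 / 1.186 = 3540.39.
Real growth = 3540.39 / 3755.68 − 1 = -0.0573.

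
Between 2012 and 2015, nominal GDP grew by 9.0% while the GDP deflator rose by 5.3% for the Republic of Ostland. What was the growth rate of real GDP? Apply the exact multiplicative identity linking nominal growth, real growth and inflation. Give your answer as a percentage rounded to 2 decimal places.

(1 + g_nom) = (1 + g_real)(1 + π), so g_real = 1.0900 / 1.0530 − 1 = 0.03514.

3.51%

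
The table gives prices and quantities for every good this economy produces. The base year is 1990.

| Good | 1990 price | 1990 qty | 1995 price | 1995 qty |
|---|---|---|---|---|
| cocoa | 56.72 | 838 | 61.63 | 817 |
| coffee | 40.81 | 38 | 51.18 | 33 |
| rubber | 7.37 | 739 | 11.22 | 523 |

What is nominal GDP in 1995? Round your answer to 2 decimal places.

57908.71

Nominal GDP 1995 = Σ (p_1995 × q_1995) = 61.63·817 + 51.18·33 + 11.22·523 = 57908.71.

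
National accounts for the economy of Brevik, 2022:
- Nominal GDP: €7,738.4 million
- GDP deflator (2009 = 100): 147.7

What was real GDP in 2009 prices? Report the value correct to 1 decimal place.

€5,239.3 million

Real GDP = Nominal / (GDP deflator/100) = 7738.4 / 1.477 = 5239.27.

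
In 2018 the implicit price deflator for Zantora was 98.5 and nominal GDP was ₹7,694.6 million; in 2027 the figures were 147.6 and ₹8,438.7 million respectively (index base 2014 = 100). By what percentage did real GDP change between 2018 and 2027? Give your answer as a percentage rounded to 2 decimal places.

-26.81%

Deflate each year: 2018 → 7694.6/0.985 = 7811.78; 2027 → 8438.7/1.476 = 5717.28.
So real GDP changed by 5717.28/7811.78 − 1 = -0.2681, i.e. -26.81%.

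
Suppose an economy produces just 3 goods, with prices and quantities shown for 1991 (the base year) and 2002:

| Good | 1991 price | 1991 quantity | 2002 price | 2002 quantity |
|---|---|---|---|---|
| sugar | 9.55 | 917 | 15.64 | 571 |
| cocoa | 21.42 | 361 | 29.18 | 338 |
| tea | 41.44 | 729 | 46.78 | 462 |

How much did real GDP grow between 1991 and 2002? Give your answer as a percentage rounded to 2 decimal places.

-31.82%

Real GDP 1991 = Nominal GDP 1991 = 9.55·917 + 21.42·361 + 41.44·729 = 46699.73.
Real GDP 2002 (at 1991 prices) = 9.55·571 + 21.42·338 + 41.44·462 = 31838.29.
Real growth = 31838.29/46699.73 − 1 = -0.3182.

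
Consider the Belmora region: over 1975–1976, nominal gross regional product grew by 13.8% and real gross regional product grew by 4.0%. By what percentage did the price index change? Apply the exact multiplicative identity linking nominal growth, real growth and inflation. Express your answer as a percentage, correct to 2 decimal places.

9.42%

(1 + g_nom) = (1 + g_real)(1 + π), so π = 1.1380 / 1.0400 − 1 = 0.09423.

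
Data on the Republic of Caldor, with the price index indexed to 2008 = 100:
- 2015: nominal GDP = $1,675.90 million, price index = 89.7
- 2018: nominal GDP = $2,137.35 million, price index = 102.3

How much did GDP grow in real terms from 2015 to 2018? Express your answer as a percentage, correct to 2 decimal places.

Real GDP 2015 = 1675.90 / 0.897 = 1868.34.
Real GDP 2018 = 2137.35 / 1.023 = 2089.30.
Real growth = 2089.30 / 1868.34 − 1 = 0.1183.

11.83%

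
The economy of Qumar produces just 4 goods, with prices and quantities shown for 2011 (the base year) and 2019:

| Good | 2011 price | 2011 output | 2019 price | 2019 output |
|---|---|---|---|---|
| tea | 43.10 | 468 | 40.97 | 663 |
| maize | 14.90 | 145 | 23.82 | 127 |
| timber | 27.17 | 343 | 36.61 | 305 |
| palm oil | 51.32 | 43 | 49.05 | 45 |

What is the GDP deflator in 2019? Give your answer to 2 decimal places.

Nominal GDP 2019 = 40.97·663 + 23.82·127 + 36.61·305 + 49.05·45 = 43561.55.
Real GDP 2019 (at 2011 prices) = 43.10·663 + 14.90·127 + 27.17·305 + 51.32·45 = 41063.85.
Deflator = Nominal/Real × 100 = 43561.55/41063.85 × 100 = 106.082.

106.08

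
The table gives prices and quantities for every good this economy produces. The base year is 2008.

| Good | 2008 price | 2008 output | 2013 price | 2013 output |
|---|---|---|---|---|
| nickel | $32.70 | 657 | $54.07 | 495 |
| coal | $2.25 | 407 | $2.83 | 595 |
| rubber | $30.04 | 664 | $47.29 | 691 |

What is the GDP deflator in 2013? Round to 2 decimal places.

Nominal GDP 2013 = 54.07·495 + 2.83·595 + 47.29·691 = 61125.89.
Real GDP 2013 (at 2008 prices) = 32.70·495 + 2.25·595 + 30.04·691 = 38282.89.
Deflator = Nominal/Real × 100 = 61125.89/38282.89 × 100 = 159.669.

159.67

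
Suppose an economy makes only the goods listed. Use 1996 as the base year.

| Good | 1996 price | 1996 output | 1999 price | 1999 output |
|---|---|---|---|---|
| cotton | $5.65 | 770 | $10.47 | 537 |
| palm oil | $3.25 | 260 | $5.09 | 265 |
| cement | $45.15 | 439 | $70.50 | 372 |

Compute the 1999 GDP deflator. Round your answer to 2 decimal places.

Nominal GDP 1999 = 10.47·537 + 5.09·265 + 70.50·372 = 33197.24.
Real GDP 1999 (at 1996 prices) = 5.65·537 + 3.25·265 + 45.15·372 = 20691.10.
Deflator = Nominal/Real × 100 = 33197.24/20691.10 × 100 = 160.442.

160.44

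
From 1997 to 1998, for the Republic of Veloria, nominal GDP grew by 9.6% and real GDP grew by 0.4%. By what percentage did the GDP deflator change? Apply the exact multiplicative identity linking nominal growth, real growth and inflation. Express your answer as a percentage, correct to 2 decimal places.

9.16%

(1 + g_nom) = (1 + g_real)(1 + π), so π = 1.0960 / 1.0040 − 1 = 0.09163.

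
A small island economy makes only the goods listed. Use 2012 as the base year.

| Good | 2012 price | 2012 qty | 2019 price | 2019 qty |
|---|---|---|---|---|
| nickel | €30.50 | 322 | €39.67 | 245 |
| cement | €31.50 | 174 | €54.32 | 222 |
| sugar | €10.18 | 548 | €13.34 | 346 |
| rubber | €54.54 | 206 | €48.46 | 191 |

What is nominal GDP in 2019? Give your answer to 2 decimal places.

Nominal GDP 2019 = Σ (p_2019 × q_2019) = 39.67·245 + 54.32·222 + 13.34·346 + 48.46·191 = 35649.69.

€35649.69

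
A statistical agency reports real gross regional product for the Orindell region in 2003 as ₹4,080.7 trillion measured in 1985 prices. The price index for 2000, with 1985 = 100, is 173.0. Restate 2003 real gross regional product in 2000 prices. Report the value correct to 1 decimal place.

Real gross regional product in 2000 prices = Real gross regional product in 1985 prices × (P_2000/P_1985) = 4080.7 × 1.730 = 7059.61.

₹7,059.6 trillion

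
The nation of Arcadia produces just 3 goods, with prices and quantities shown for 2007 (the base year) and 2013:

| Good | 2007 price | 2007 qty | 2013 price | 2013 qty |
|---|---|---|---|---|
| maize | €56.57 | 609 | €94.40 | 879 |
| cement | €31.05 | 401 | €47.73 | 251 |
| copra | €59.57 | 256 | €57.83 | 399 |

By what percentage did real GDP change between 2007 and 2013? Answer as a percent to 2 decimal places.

Real GDP 2007 = Nominal GDP 2007 = 56.57·609 + 31.05·401 + 59.57·256 = 62152.10.
Real GDP 2013 (at 2007 prices) = 56.57·879 + 31.05·251 + 59.57·399 = 81287.01.
Real growth = 81287.01/62152.10 − 1 = 0.3079.

30.79%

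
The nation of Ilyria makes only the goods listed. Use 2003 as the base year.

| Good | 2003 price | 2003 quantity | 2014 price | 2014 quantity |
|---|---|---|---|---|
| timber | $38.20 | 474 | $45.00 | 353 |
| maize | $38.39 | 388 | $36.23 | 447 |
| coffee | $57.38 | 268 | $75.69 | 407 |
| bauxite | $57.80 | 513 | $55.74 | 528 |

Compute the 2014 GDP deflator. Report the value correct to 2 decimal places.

Nominal GDP 2014 = 45.00·353 + 36.23·447 + 75.69·407 + 55.74·528 = 92316.36.
Real GDP 2014 (at 2003 prices) = 38.20·353 + 38.39·447 + 57.38·407 + 57.80·528 = 84516.99.
Deflator = Nominal/Real × 100 = 92316.36/84516.99 × 100 = 109.228.

109.23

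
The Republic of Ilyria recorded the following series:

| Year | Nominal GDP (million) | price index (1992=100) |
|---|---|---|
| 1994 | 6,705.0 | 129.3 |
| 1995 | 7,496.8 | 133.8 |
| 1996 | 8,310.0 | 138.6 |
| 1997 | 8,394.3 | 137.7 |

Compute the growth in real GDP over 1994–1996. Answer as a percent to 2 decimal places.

15.62%

Real GDP 1994 = 6705.0/1.293 = 5185.61.
Real GDP 1996 = 8310.0/1.386 = 5995.67.
Change = 5995.67/5185.61 − 1 = 0.1562.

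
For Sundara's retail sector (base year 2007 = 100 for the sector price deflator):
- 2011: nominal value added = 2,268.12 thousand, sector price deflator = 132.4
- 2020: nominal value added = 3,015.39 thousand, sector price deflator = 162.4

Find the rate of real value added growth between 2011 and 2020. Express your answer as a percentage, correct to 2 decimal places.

Deflate each year: 2011 → 2268.12/1.324 = 1713.08; 2020 → 3015.39/1.624 = 1856.77.
So real value added changed by 1856.77/1713.08 − 1 = 0.0839, i.e. 8.39%.

8.39%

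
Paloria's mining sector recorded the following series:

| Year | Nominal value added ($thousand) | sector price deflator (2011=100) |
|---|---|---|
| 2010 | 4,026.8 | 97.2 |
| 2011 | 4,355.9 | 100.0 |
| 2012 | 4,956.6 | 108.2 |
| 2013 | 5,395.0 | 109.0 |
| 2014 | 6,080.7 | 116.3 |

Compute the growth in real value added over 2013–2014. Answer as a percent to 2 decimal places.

5.64%

Real value added 2013 = 5395.0/1.090 = 4949.54.
Real value added 2014 = 6080.7/1.163 = 5228.46.
Change = 5228.46/4949.54 − 1 = 0.0564.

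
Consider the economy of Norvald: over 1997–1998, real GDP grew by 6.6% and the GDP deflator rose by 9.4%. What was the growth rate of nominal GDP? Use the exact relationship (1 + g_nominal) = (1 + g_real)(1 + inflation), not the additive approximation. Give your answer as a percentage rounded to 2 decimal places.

16.62%

(1 + g_nom) = (1 + g_real)(1 + π) = 1.0660 × 1.0940 = 1.16620.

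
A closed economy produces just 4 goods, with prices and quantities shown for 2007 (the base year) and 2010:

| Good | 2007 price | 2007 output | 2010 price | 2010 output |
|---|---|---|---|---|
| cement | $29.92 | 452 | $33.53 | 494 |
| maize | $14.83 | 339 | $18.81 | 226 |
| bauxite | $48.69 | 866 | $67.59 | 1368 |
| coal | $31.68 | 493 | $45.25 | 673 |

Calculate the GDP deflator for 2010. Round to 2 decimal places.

Nominal GDP 2010 = 33.53·494 + 18.81·226 + 67.59·1368 + 45.25·673 = 143731.25.
Real GDP 2010 (at 2007 prices) = 29.92·494 + 14.83·226 + 48.69·1368 + 31.68·673 = 106060.62.
Deflator = Nominal/Real × 100 = 143731.25/106060.62 × 100 = 135.518.

135.52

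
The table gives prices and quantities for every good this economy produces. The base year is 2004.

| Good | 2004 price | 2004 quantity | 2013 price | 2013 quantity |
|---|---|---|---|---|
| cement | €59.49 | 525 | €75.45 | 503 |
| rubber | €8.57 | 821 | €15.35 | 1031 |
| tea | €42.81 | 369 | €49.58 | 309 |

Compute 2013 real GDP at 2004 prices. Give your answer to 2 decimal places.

Real GDP 2013 = Σ (p_2004 × q_2013) = 59.49·503 + 8.57·1031 + 42.81·309 = 51987.43.

€51987.43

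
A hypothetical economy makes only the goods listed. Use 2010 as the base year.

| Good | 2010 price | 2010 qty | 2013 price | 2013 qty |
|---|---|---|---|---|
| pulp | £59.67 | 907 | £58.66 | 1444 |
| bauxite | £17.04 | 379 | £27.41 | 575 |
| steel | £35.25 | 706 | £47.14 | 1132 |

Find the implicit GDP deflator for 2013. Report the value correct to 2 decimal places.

113.22

Nominal GDP 2013 = 58.66·1444 + 27.41·575 + 47.14·1132 = 153828.27.
Real GDP 2013 (at 2010 prices) = 59.67·1444 + 17.04·575 + 35.25·1132 = 135864.48.
Deflator = Nominal/Real × 100 = 153828.27/135864.48 × 100 = 113.222.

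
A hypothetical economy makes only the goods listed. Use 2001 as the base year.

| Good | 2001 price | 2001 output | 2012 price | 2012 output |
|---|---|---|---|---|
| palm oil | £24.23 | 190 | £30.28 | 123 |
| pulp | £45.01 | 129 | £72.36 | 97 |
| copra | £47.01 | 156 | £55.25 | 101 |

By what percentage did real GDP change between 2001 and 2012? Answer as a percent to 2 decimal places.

Real GDP 2001 = Nominal GDP 2001 = 24.23·190 + 45.01·129 + 47.01·156 = 17743.55.
Real GDP 2012 (at 2001 prices) = 24.23·123 + 45.01·97 + 47.01·101 = 12094.27.
Real growth = 12094.27/17743.55 − 1 = -0.3184.

-31.84%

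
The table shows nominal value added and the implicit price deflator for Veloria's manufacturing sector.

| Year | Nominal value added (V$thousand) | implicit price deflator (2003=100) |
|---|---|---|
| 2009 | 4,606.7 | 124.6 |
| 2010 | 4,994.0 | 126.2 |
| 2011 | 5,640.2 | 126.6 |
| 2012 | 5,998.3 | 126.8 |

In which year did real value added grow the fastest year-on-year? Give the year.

2010: real = 4994.0/1.262 = 3957.21; growth vs 2009 (3697.19) = 7.03%.
2011: real = 5640.2/1.266 = 4455.13; growth vs 2010 (3957.21) = 12.58%.
2012: real = 5998.3/1.268 = 4730.52; growth vs 2011 (4455.13) = 6.18%.

2011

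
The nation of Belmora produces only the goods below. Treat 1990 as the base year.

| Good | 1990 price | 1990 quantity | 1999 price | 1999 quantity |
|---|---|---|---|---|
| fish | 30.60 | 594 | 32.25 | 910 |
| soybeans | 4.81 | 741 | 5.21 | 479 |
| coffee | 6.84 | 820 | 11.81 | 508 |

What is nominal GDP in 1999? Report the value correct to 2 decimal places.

37842.57

Nominal GDP 1999 = Σ (p_1999 × q_1999) = 32.25·910 + 5.21·479 + 11.81·508 = 37842.57.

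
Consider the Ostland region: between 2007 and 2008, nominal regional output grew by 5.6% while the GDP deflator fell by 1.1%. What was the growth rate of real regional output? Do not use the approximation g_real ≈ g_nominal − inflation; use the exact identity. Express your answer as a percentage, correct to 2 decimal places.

6.77%

(1 + g_nom) = (1 + g_real)(1 + π), so g_real = 1.0560 / 0.9890 − 1 = 0.06775.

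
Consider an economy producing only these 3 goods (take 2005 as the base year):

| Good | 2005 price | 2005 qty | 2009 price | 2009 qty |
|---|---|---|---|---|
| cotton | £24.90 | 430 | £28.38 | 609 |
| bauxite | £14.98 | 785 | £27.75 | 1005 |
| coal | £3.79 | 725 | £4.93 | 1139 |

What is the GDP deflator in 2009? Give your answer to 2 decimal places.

Nominal GDP 2009 = 28.38·609 + 27.75·1005 + 4.93·1139 = 50787.44.
Real GDP 2009 (at 2005 prices) = 24.90·609 + 14.98·1005 + 3.79·1139 = 34535.81.
Deflator = Nominal/Real × 100 = 50787.44/34535.81 × 100 = 147.057.

147.06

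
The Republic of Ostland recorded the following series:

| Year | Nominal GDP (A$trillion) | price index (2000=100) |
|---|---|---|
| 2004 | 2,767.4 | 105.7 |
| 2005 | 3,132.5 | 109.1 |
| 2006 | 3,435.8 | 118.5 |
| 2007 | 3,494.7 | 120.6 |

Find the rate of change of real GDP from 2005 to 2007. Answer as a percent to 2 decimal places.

Real GDP 2005 = 3132.5/1.091 = 2871.22.
Real GDP 2007 = 3494.7/1.206 = 2897.76.
Change = 2897.76/2871.22 − 1 = 0.0092.

0.92%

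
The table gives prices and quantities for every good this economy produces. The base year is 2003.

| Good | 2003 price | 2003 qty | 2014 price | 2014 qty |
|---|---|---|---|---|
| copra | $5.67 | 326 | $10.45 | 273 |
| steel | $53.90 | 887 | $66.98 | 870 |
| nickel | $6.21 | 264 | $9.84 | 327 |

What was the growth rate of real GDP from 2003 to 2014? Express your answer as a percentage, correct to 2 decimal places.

-1.61%

Real GDP 2003 = Nominal GDP 2003 = 5.67·326 + 53.90·887 + 6.21·264 = 51297.16.
Real GDP 2014 (at 2003 prices) = 5.67·273 + 53.90·870 + 6.21·327 = 50471.58.
Real growth = 50471.58/51297.16 − 1 = -0.0161.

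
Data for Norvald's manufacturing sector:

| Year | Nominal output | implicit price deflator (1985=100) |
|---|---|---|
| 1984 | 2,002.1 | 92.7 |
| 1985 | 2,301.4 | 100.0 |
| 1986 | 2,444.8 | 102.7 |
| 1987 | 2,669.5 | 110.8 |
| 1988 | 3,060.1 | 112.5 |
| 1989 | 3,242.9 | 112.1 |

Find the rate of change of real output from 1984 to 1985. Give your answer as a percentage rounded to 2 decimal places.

Real output 1984 = 2002.1/0.927 = 2159.76.
Real output 1985 = 2301.4/1.000 = 2301.40.
Change = 2301.40/2159.76 − 1 = 0.0656.

6.56%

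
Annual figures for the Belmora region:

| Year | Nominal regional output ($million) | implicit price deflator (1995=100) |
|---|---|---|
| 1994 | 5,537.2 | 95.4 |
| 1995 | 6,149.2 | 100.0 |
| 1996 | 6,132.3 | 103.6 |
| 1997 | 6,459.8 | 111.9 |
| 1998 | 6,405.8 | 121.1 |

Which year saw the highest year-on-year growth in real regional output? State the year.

1995: real = 6149.2/1.000 = 6149.20; growth vs 1994 (5804.19) = 5.94%.
1996: real = 6132.3/1.036 = 5919.21; growth vs 1995 (6149.20) = -3.74%.
1997: real = 6459.8/1.119 = 5772.83; growth vs 1996 (5919.21) = -2.47%.
1998: real = 6405.8/1.211 = 5289.68; growth vs 1997 (5772.83) = -8.37%.

1995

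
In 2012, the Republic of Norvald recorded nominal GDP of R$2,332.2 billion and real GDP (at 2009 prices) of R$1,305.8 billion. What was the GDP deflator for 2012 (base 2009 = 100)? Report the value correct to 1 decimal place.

178.6

GDP deflator = (Nominal / Real) × 100 = 2332.2 / 1305.8 × 100 = 178.60.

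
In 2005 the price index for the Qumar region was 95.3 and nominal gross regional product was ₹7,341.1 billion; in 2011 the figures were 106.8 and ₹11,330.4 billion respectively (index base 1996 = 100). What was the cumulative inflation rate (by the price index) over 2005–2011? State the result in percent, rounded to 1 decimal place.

12.1%

Price-level change = 106.8 / 95.3 − 1 = 0.1207.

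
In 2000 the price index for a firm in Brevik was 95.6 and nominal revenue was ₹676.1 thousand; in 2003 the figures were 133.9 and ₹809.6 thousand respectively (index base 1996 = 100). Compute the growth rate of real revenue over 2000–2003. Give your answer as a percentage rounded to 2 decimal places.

-14.51%

Real revenue 2000 = 676.1 / 0.956 = 707.22.
Real revenue 2003 = 809.6 / 1.339 = 604.63.
Real growth = 604.63 / 707.22 − 1 = -0.1451.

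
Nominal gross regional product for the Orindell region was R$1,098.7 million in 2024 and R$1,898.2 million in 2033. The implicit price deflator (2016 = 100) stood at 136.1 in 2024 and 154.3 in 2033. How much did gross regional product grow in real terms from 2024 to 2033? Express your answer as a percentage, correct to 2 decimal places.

Real gross regional product 2024 = 1098.7 / 1.361 = 807.27.
Real gross regional product 2033 = 1898.2 / 1.543 = 1230.20.
Real growth = 1230.20 / 807.27 − 1 = 0.5239.

52.39%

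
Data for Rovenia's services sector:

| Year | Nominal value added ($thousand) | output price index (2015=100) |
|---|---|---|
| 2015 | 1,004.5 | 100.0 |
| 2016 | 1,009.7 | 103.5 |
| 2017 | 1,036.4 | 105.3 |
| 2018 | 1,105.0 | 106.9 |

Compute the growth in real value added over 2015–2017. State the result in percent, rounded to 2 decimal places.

-2.02%

Real value added 2015 = 1004.5/1.000 = 1004.50.
Real value added 2017 = 1036.4/1.053 = 984.24.
Change = 984.24/1004.50 − 1 = -0.0202.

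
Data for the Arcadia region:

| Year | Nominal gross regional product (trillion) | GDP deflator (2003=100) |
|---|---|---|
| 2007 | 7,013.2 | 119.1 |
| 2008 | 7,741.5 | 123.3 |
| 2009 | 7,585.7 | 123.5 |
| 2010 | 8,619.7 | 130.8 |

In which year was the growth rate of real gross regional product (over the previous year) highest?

2008: real = 7741.5/1.233 = 6278.59; growth vs 2007 (5888.50) = 6.62%.
2009: real = 7585.7/1.235 = 6142.27; growth vs 2008 (6278.59) = -2.17%.
2010: real = 8619.7/1.308 = 6589.98; growth vs 2009 (6142.27) = 7.29%.

2010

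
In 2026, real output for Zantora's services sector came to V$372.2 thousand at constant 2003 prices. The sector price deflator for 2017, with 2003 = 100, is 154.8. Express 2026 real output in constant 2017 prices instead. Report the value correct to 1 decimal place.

Real output in 2017 prices = Real output in 2003 prices × (P_2017/P_2003) = 372.2 × 1.548 = 576.17.

V$576.2 thousand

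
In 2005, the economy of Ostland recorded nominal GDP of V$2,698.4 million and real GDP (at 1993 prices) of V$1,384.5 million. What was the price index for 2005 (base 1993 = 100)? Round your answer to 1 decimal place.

194.9

price index = (Nominal / Real) × 100 = 2698.4 / 1384.5 × 100 = 194.90.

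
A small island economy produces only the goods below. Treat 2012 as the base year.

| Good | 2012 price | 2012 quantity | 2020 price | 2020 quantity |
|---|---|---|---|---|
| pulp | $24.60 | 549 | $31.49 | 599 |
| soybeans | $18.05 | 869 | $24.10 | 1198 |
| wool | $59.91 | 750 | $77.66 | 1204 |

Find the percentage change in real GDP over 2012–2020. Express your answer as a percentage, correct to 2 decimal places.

Real GDP 2012 = Nominal GDP 2012 = 24.60·549 + 18.05·869 + 59.91·750 = 74123.35.
Real GDP 2020 (at 2012 prices) = 24.60·599 + 18.05·1198 + 59.91·1204 = 108490.94.
Real growth = 108490.94/74123.35 − 1 = 0.4637.

46.37%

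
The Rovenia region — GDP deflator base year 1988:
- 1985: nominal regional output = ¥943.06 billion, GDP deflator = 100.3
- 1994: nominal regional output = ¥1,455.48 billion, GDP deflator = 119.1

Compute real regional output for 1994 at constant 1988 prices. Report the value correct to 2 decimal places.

¥1,222.07 billion

Real regional output = Nominal / (GDP deflator/100) = 1455.48 / 1.191 = 1222.07.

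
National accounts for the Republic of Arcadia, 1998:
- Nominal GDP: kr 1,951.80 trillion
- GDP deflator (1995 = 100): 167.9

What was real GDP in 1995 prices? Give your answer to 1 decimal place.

kr 1,162.5 trillion

Real GDP = Nominal / (GDP deflator/100) = 1951.80 / 1.679 = 1162.48.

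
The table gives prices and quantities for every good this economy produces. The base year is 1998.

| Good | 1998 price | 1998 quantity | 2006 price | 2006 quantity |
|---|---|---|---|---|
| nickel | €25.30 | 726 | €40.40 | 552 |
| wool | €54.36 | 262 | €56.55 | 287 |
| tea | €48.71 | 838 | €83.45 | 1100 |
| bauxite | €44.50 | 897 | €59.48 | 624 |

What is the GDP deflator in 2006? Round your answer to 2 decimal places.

Nominal GDP 2006 = 40.40·552 + 56.55·287 + 83.45·1100 + 59.48·624 = 167441.17.
Real GDP 2006 (at 1998 prices) = 25.30·552 + 54.36·287 + 48.71·1100 + 44.50·624 = 110915.92.
Deflator = Nominal/Real × 100 = 167441.17/110915.92 × 100 = 150.962.

150.96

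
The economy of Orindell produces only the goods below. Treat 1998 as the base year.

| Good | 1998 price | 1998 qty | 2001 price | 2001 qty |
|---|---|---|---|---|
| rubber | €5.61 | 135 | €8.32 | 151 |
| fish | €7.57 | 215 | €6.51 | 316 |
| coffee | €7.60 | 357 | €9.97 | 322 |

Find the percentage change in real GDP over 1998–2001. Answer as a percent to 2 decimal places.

Real GDP 1998 = Nominal GDP 1998 = 5.61·135 + 7.57·215 + 7.60·357 = 5098.10.
Real GDP 2001 (at 1998 prices) = 5.61·151 + 7.57·316 + 7.60·322 = 5686.43.
Real growth = 5686.43/5098.10 − 1 = 0.1154.

11.54%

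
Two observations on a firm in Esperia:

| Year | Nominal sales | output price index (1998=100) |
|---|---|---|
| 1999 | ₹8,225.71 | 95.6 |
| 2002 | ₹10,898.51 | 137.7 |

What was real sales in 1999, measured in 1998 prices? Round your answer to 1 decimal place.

₹8,604.3

Real sales = Nominal / (output price index/100) = 8225.71 / 0.956 = 8604.30.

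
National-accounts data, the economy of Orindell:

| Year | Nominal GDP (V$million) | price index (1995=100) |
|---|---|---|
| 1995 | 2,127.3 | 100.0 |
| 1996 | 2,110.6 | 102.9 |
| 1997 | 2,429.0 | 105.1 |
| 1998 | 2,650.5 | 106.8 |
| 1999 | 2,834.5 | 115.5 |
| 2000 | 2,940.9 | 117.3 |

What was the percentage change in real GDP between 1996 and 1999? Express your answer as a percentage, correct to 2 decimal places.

19.65%

Real GDP 1996 = 2110.6/1.029 = 2051.12.
Real GDP 1999 = 2834.5/1.155 = 2454.11.
Change = 2454.11/2051.12 − 1 = 0.1965.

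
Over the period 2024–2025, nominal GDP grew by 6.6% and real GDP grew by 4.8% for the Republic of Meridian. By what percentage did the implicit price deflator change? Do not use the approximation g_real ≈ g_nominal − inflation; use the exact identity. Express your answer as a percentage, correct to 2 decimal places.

1.72%

(1 + g_nom) = (1 + g_real)(1 + π), so π = 1.0660 / 1.0480 − 1 = 0.01718.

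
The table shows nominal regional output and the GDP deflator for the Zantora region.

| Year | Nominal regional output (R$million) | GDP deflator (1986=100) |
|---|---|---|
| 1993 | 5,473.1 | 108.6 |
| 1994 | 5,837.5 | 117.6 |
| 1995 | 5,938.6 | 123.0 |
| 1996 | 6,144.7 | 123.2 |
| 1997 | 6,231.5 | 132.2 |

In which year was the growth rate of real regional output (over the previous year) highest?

1996

1994: real = 5837.5/1.176 = 4963.86; growth vs 1993 (5039.69) = -1.50%.
1995: real = 5938.6/1.230 = 4828.13; growth vs 1994 (4963.86) = -2.73%.
1996: real = 6144.7/1.232 = 4987.58; growth vs 1995 (4828.13) = 3.30%.
1997: real = 6231.5/1.322 = 4713.69; growth vs 1996 (4987.58) = -5.49%.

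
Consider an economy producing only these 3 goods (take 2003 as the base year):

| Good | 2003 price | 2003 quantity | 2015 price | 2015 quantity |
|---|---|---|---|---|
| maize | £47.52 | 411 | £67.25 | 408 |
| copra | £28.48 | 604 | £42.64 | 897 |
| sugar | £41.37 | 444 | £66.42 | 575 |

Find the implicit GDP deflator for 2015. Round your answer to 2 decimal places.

Nominal GDP 2015 = 67.25·408 + 42.64·897 + 66.42·575 = 103877.58.
Real GDP 2015 (at 2003 prices) = 47.52·408 + 28.48·897 + 41.37·575 = 68722.47.
Deflator = Nominal/Real × 100 = 103877.58/68722.47 × 100 = 151.155.

151.16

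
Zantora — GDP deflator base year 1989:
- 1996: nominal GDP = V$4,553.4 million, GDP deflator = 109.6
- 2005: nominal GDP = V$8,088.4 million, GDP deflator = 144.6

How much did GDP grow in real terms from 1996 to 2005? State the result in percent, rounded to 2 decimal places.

Deflate each year: 1996 → 4553.4/1.096 = 4154.56; 2005 → 8088.4/1.446 = 5593.64.
So real GDP changed by 5593.64/4154.56 − 1 = 0.3464, i.e. 34.64%.

34.64%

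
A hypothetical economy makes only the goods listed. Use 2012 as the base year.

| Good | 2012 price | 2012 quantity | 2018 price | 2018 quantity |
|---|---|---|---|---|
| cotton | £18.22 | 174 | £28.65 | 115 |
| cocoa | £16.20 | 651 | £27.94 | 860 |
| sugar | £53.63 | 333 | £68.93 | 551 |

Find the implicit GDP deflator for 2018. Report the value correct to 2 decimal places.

Nominal GDP 2018 = 28.65·115 + 27.94·860 + 68.93·551 = 65303.58.
Real GDP 2018 (at 2012 prices) = 18.22·115 + 16.20·860 + 53.63·551 = 45577.43.
Deflator = Nominal/Real × 100 = 65303.58/45577.43 × 100 = 143.281.

143.28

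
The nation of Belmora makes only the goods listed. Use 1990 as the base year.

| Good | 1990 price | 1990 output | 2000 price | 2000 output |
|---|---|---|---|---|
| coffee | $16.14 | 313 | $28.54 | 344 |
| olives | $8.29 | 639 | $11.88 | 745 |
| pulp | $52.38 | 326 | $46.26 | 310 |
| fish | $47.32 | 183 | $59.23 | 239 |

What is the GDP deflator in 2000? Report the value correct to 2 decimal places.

120.09

Nominal GDP 2000 = 28.54·344 + 11.88·745 + 46.26·310 + 59.23·239 = 47164.93.
Real GDP 2000 (at 1990 prices) = 16.14·344 + 8.29·745 + 52.38·310 + 47.32·239 = 39275.49.
Deflator = Nominal/Real × 100 = 47164.93/39275.49 × 100 = 120.087.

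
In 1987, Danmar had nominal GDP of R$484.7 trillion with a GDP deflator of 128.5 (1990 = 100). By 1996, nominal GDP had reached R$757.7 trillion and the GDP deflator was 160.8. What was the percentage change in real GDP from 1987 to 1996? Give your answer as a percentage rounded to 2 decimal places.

Real GDP 1987 = 484.7 / 1.285 = 377.20.
Real GDP 1996 = 757.7 / 1.608 = 471.21.
Real growth = 471.21 / 377.20 − 1 = 0.2492.

24.92%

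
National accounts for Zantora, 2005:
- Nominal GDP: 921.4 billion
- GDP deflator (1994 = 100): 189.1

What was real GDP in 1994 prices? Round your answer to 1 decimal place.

Real GDP = Nominal / (GDP deflator/100) = 921.4 / 1.891 = 487.26.

487.3 billion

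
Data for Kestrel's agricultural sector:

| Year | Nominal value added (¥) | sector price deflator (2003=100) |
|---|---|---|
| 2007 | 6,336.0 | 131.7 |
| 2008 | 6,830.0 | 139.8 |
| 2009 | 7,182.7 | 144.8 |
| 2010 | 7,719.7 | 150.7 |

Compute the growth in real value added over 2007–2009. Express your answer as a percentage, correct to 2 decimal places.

Real value added 2007 = 6336.0/1.317 = 4810.93.
Real value added 2009 = 7182.7/1.448 = 4960.43.
Change = 4960.43/4810.93 − 1 = 0.0311.

3.11%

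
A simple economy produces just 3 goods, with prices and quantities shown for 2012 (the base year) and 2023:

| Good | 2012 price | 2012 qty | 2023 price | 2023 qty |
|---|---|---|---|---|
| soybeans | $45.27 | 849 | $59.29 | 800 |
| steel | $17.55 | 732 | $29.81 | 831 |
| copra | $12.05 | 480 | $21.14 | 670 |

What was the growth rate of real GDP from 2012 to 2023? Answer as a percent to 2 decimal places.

3.17%

Real GDP 2012 = Nominal GDP 2012 = 45.27·849 + 17.55·732 + 12.05·480 = 57064.83.
Real GDP 2023 (at 2012 prices) = 45.27·800 + 17.55·831 + 12.05·670 = 58873.55.
Real growth = 58873.55/57064.83 − 1 = 0.0317.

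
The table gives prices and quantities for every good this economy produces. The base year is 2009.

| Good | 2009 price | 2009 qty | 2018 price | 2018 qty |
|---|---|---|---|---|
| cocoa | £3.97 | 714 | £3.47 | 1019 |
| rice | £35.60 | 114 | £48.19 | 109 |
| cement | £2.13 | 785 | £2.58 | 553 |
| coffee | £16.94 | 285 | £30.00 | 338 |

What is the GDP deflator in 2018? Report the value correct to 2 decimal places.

Nominal GDP 2018 = 3.47·1019 + 48.19·109 + 2.58·553 + 30.00·338 = 20355.38.
Real GDP 2018 (at 2009 prices) = 3.97·1019 + 35.60·109 + 2.13·553 + 16.94·338 = 14829.44.
Deflator = Nominal/Real × 100 = 20355.38/14829.44 × 100 = 137.263.

137.26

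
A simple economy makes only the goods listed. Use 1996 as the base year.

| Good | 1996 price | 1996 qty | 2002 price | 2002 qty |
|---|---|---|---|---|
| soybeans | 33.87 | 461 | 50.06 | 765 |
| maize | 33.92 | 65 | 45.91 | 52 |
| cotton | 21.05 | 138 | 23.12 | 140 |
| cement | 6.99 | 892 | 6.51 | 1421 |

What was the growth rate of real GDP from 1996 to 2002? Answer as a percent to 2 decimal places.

Real GDP 1996 = Nominal GDP 1996 = 33.87·461 + 33.92·65 + 21.05·138 + 6.99·892 = 26958.85.
Real GDP 2002 (at 1996 prices) = 33.87·765 + 33.92·52 + 21.05·140 + 6.99·1421 = 40554.18.
Real growth = 40554.18/26958.85 − 1 = 0.5043.

50.43%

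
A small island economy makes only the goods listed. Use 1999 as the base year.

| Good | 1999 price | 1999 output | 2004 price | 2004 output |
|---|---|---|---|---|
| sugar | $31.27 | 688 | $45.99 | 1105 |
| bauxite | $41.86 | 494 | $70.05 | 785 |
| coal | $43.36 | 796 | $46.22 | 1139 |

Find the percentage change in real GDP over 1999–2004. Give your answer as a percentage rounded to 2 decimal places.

Real GDP 1999 = Nominal GDP 1999 = 31.27·688 + 41.86·494 + 43.36·796 = 76707.16.
Real GDP 2004 (at 1999 prices) = 31.27·1105 + 41.86·785 + 43.36·1139 = 116800.49.
Real growth = 116800.49/76707.16 − 1 = 0.5227.

52.27%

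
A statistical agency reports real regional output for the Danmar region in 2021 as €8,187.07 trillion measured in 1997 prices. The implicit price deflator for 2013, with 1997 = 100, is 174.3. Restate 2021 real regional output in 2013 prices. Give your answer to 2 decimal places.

Real regional output in 2013 prices = Real regional output in 1997 prices × (P_2013/P_1997) = 8187.07 × 1.743 = 14270.06.

€14,270.06 trillion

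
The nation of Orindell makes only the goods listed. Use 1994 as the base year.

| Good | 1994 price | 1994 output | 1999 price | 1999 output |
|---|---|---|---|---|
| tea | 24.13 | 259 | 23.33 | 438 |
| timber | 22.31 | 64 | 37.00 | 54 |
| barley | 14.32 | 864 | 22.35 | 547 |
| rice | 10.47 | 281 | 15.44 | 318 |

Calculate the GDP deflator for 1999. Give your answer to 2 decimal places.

127.97

Nominal GDP 1999 = 23.33·438 + 37.00·54 + 22.35·547 + 15.44·318 = 29351.91.
Real GDP 1999 (at 1994 prices) = 24.13·438 + 22.31·54 + 14.32·547 + 10.47·318 = 22936.18.
Deflator = Nominal/Real × 100 = 29351.91/22936.18 × 100 = 127.972.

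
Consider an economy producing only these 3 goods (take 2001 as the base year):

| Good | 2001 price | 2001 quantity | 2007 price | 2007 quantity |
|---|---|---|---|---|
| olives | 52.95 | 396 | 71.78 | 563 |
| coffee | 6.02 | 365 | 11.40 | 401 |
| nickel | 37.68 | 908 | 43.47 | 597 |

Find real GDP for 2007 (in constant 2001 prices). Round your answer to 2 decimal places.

54719.83

Real GDP 2007 = Σ (p_2001 × q_2007) = 52.95·563 + 6.02·401 + 37.68·597 = 54719.83.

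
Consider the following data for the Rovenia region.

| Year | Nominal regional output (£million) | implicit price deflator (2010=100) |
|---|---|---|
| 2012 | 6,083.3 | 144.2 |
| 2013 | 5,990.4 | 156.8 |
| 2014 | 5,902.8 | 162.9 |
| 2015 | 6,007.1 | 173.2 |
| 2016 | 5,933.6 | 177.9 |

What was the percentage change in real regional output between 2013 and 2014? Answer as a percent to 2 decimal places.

-5.15%

Real regional output 2013 = 5990.4/1.568 = 3820.41.
Real regional output 2014 = 5902.8/1.629 = 3623.57.
Change = 3623.57/3820.41 − 1 = -0.0515.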